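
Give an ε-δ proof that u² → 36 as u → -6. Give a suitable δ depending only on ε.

Let ε > 0 be given. We seek δ > 0 with 0 < |u + 6| < δ ⇒ |u² − 36| < ε.
Factor: u² − 36 = (u + 6)(u - 6), so |u² − 36| = |u + 6|·|u - 6|.
Restrict δ ≤ 1. Then |u + 6| < 1 gives |u| < 7, so by the triangle inequality |u - 6| ≤ 7 + 6 = 13.
Hence |u² − 36| ≤ 13|u + 6|, which is < ε once |u + 6| < ε/13.
Take δ = min(1, ε/13). If 0 < |u + 6| < δ then both bounds hold and |u² − 36| ≤ 13|u + 6| < 13·(ε/13) = ε.

δ = min(1, ε/13)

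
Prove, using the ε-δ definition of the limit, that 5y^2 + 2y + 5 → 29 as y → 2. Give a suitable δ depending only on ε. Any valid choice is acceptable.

δ = min(1, ε/27)

Suppose ε > 0. We want δ > 0 such that 0 < |y − 2| < δ implies |(5y^2 + 2y + 5) − 29| < ε.
(5y^2 + 2y + 5) − 29 = 5y^2 + 2y - 24 = (y − 2)(5y + 12).
So |(5y^2 + 2y + 5) − 29| = |y − 2|·|5y + 12|.
Require δ ≤ 1. Then |y − 2| < 1 gives |y| < 3, and by the triangle inequality |5y + 12| ≤ 5·3 + 12 = 27.
Hence |(5y^2 + 2y + 5) − 29| ≤ 27|y − 2| < ε provided |y − 2| < ε/27.
Take δ = min(1, ε/27). Then 0 < |y − 2| < δ gives both |y − 2| < 1 and |y − 2| < ε/27, so |(5y^2 + 2y + 5) − 29| < ε.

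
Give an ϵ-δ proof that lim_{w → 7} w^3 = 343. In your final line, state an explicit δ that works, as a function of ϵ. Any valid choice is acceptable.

δ = min(2, ϵ/193)

Fix ϵ > 0. We seek δ > 0 with 0 < |w − 7| < δ ⇒ |w^3 − 343| < ϵ.
Factor: w^3 − 343 = (w − 7)(w^2 + 7w + 49), so |w^3 − 343| = |w − 7|·|w^2 + 7w + 49|.
Impose δ ≤ 2 so that |w| < 9; then |w^2 + 7w + 49| ≤ 193.
Hence |w^3 − 343| ≤ 193|w − 7|, which is < ϵ once |w − 7| < ϵ/193.
Take δ = min(2, ϵ/193). If 0 < |w − 7| < δ then both bounds hold and |w^3 − 343| ≤ 193|w − 7| < 193·(ϵ/193) = ϵ.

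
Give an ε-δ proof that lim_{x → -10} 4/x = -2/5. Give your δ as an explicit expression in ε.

Fix ε > 0. We seek δ > 0 such that 0 < |x + 10| < δ implies |4/x + 2/5| < ε.
|4/x + 2/5| = 4·|-10 − x|/(10·|x|) = 4|x + 10|/(10|x|).
Restrict δ ≤ 5. Then |x + 10| < 5 gives |x| > 5, so 10|x| > 50.
Then |4/x + 2/5| < 4|x + 10|/50, which is < ε when |x + 10| < (25/2)ε.
Take δ = min(5, (25/2)ε). Then 0 < |x + 10| < δ gives both |x + 10| < 5 and |x + 10| < (25/2)ε, so |4/x + 2/5| < ε.

δ = min(5, (25/2)ε)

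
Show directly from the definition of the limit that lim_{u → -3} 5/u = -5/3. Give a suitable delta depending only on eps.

delta = min(3/2, (9/10)eps)

Suppose eps > 0. We seek delta > 0 such that 0 < |u + 3| < delta implies |5/u + 5/3| < eps.
|5/u + 5/3| = 5·|-3 − u|/(3·|u|) = 5|u + 3|/(3|u|).
Require delta ≤ 3/2 so that |u| > 3 − 3/2 = 3/2, hence 3|u| > 9/2.
Then |5/u + 5/3| < 5|u + 3|/(9/2), which is < eps when |u + 3| < (9/10)eps.
Take delta = min(3/2, (9/10)eps). Then 0 < |u + 3| < delta gives both |u + 3| < 3/2 and |u + 3| < (9/10)eps, so |5/u + 5/3| < eps.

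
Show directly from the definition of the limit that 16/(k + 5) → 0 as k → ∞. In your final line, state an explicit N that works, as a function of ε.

N = 16/ε

Let ε > 0. For k ≥ 1, |16/(k + 5) − 0| = 16/(k + 5) ≤ 16/k.
We need 16/k < ε, i.e. k > 16/ε.
Take N = 16/ε. If k > N then |16/(k + 5)| ≤ 16/k < ε.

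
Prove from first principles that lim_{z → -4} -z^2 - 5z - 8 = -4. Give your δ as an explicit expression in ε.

δ = min(2, ε/7)

Suppose ε > 0. We want δ > 0 such that 0 < |z + 4| < δ implies |(-z^2 - 5z - 8) + 4| < ε.
(-z^2 - 5z - 8) + 4 = -z^2 - 5z - 4 = (z + 4)(-z - 1).
So |(-z^2 - 5z - 8) + 4| = |z + 4|·|-z - 1|.
Require δ ≤ 2. Then |z + 4| < 2 gives |z| < 6, and by the triangle inequality |-z - 1| ≤ 6 + 1 = 7.
Hence |(-z^2 - 5z - 8) + 4| ≤ 7|z + 4| < ε provided |z + 4| < ε/7.
Choosing δ = min(2, ε/7) ensures both conditions, hence |(-z^2 - 5z - 8) + 4| < ε.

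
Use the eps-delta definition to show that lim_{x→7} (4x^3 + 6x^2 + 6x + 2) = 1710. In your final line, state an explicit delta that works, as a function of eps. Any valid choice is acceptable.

Suppose eps > 0. We want delta > 0 such that 0 < |x − 7| < delta implies |(4x^3 + 6x^2 + 6x + 2) − 1710| < eps.
(4x^3 + 6x^2 + 6x + 2) − 1710 = 4x^3 + 6x^2 + 6x - 1708 = (x − 7)(4x^2 + 34x + 244).
So |(4x^3 + 6x^2 + 6x + 2) − 1710| = |x − 7|·|4x^2 + 34x + 244|.
Require delta ≤ 1. Then |x − 7| < 1 gives |x| < 8, and by the triangle inequality |4x^2 + 34x + 244| ≤ 4·8^2 + 34·8 + 244 = 772.
Hence |(4x^3 + 6x^2 + 6x + 2) − 1710| ≤ 772|x − 7| < eps provided |x − 7| < eps/772.
Choosing delta = min(1, eps/772) ensures both conditions, hence |(4x^3 + 6x^2 + 6x + 2) − 1710| < eps.

delta = min(1, eps/772)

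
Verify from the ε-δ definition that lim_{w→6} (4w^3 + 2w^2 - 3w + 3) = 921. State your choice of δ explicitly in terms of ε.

Suppose ε > 0. We want δ > 0 such that 0 < |w − 6| < δ implies |(4w^3 + 2w^2 - 3w + 3) − 921| < ε.
(4w^3 + 2w^2 - 3w + 3) − 921 = 4w^3 + 2w^2 - 3w - 918 = (w − 6)(4w^2 + 26w + 153).
So |(4w^3 + 2w^2 - 3w + 3) − 921| = |w − 6|·|4w^2 + 26w + 153|.
Assume first that |w − 6| < 1, so |w| < 7. Then |4w^2 + 26w + 153| ≤ 4·7^2 + 26·7 + 153 = 531.
Hence |(4w^3 + 2w^2 - 3w + 3) − 921| ≤ 531|w − 6| < ε provided |w − 6| < ε/531.
Choosing δ = min(1, ε/531) ensures both conditions, hence |(4w^3 + 2w^2 - 3w + 3) − 921| < ε.

δ = min(1, ε/531)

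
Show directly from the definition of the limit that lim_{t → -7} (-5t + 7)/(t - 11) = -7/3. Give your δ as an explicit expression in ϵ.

Let ϵ > 0 be given. We want δ > 0 with 0 < |t + 7| < δ ⇒ |(-5t + 7)/(t - 11) + 7/3| < ϵ.
Combining over a common denominator, (-5t + 7)/(t - 11) + 7/3 = [(-5t + 7)·(-18) − 42·(t - 11)] / [(-18)·(t - 11)] = 48(t + 7) / ((-18)(t - 11)).
So |(-5t + 7)/(t - 11) + 7/3| = 48|t + 7| / (18·|t − 11|).
Restrict δ ≤ 9. Then |t + 7| < 9 gives |t − 11| = |(t + 7) + (-18)| ≥ 18 − 9 = 9.
Hence |(-5t + 7)/(t - 11) + 7/3| < 48|t + 7|/(18·9) = (8/27)|t + 7|, which is < ϵ once |t + 7| < (27/8)ϵ.
Take δ = min(9, (27/8)ϵ). Then 0 < |t + 7| < δ forces both bounds, so |(-5t + 7)/(t - 11) + 7/3| < ϵ.

δ = min(9, (27/8)ϵ)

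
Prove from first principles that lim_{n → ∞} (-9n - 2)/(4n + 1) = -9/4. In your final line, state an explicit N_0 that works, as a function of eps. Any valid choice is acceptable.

N_0 = (1/16)/eps

Let eps > 0 be given. For n ≥ 1, |(-9n - 2)/(4n + 1) + 9/4| = |1|/(4(4n + 1)) = 1/(4(4n + 1)).
Since 4n + 1 ≥ 4n for n ≥ 1, this is ≤ 1/(4·4n) = (1/16)/n.
So |(-9n - 2)/(4n + 1) + 9/4| < eps whenever n > (1/16)/eps.
Take N_0 = (1/16)/eps. If n > N_0 then |(-9n - 2)/(4n + 1) + 9/4| ≤ (1/16)/n < eps.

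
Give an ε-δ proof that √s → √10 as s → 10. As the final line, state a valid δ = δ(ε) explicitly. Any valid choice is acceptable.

Suppose ε > 0. We want δ > 0 such that 0 < |s − 10| < δ implies |√s − √10| < ε.
Rationalise: √s − √10 = (s − 10)/(√s + √10), so |√s − √10| = |s − 10|/(√s + √10).
Restrict δ ≤ 10 so that |s − 10| < 10 forces s > 0, and then √s + √10 > √10.
Hence |√s − √10| < |s − 10|/√10, which is < ε once |s − 10| < √10·ε.
Take δ = min(10, √10·ε). If 0 < |s − 10| < δ then s > 0 and |√s − √10| < |s − 10|/√10 < ε.

δ = min(10, √10·ε)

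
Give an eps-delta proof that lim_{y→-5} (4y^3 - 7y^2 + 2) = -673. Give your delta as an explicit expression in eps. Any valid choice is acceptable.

Fix eps > 0. We want delta > 0 such that 0 < |y + 5| < delta implies |(4y^3 - 7y^2 + 2) + 673| < eps.
(4y^3 - 7y^2 + 2) + 673 = 4y^3 - 7y^2 + 675 = (y + 5)(4y^2 - 27y + 135).
So |(4y^3 - 7y^2 + 2) + 673| = |y + 5|·|4y^2 - 27y + 135|.
Assume first that |y + 5| < 2, so |y| < 7. Then |4y^2 - 27y + 135| ≤ 4·7^2 + 27·7 + 135 = 520.
Hence |(4y^3 - 7y^2 + 2) + 673| ≤ 520|y + 5| < eps provided |y + 5| < eps/520.
Take delta = min(2, eps/520). Then 0 < |y + 5| < delta gives both |y + 5| < 2 and |y + 5| < eps/520, so |(4y^3 - 7y^2 + 2) + 673| < eps.

delta = min(2, eps/520)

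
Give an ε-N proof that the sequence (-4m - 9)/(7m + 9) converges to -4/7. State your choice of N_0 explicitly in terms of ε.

N_0 = (27/49)/ε

Fix ε > 0. For m ≥ 1, |(-4m - 9)/(7m + 9) + 4/7| = |-27|/(7(7m + 9)) = 27/(7(7m + 9)).
Since 7m + 9 ≥ 7m for m ≥ 1, this is ≤ 27/(7·7m) = (27/49)/m.
So |(-4m - 9)/(7m + 9) + 4/7| < ε whenever m > (27/49)/ε.
Take N_0 = (27/49)/ε. If m > N_0 then |(-4m - 9)/(7m + 9) + 4/7| ≤ (27/49)/m < ε.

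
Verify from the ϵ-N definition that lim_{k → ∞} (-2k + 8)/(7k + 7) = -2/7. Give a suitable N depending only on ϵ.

Suppose ϵ > 0. For k ≥ 1, |(-2k + 8)/(7k + 7) + 2/7| = |70|/(7(7k + 7)) = 70/(7(7k + 7)).
Since 7k + 7 ≥ 7k for k ≥ 1, this is ≤ 70/(7·7k) = (10/7)/k.
So |(-2k + 8)/(7k + 7) + 2/7| < ϵ whenever k > (10/7)/ϵ.
Take N = (10/7)/ϵ. If k > N then |(-2k + 8)/(7k + 7) + 2/7| ≤ (10/7)/k < ϵ.

N = (10/7)/ϵ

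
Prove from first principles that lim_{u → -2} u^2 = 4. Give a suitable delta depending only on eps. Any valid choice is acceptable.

Fix eps > 0. We seek delta > 0 with 0 < |u + 2| < delta ⇒ |u^2 − 4| < eps.
Factor: u^2 − 4 = (u + 2)(u - 2), so |u^2 − 4| = |u + 2|·|u - 2|.
Impose delta ≤ 1 so that |u| < 3; then |u - 2| ≤ 5.
Hence |u^2 − 4| ≤ 5|u + 2|, which is < eps once |u + 2| < eps/5.
Take delta = min(1, eps/5). If 0 < |u + 2| < delta then both bounds hold and |u^2 − 4| ≤ 5|u + 2| < 5·(eps/5) = eps.

delta = min(1, eps/5)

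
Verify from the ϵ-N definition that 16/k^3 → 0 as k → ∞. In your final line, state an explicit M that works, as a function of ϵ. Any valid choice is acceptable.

M = (16/ϵ)^{1/3}

Let ϵ > 0 be given. For k ≥ 1, |16/k^3 − 0| = 16/k^3.
16/k^3 < ϵ ⇔ k^3 > 16/ϵ ⇔ k > (16/ϵ)^{1/3}.
Take M = (16/ϵ)^{1/3}. Then k > M implies 16/k^3 < ϵ.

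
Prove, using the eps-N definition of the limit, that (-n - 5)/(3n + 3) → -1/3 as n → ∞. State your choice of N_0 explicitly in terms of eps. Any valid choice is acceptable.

N_0 = (4/3)/eps

Let eps > 0. For n ≥ 1, |(-n - 5)/(3n + 3) + 1/3| = |-12|/(3(3n + 3)) = 12/(3(3n + 3)).
Since 3n + 3 ≥ 3n for n ≥ 1, this is ≤ 12/(3·3n) = (4/3)/n.
So |(-n - 5)/(3n + 3) + 1/3| < eps whenever n > (4/3)/eps.
Take N_0 = (4/3)/eps. If n > N_0 then |(-n - 5)/(3n + 3) + 1/3| ≤ (4/3)/n < eps.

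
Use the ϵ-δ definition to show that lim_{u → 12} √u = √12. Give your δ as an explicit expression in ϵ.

Let ϵ > 0 be given. We want δ > 0 such that 0 < |u − 12| < δ implies |√u − √12| < ϵ.
Rationalise: √u − √12 = (u − 12)/(√u + √12), so |√u − √12| = |u − 12|/(√u + √12).
Restrict δ ≤ 12 so that |u − 12| < 12 forces u > 0, and then √u + √12 > √12.
Hence |√u − √12| < |u − 12|/√12, which is < ϵ once |u − 12| < √12·ϵ.
Take δ = min(12, √12·ϵ). If 0 < |u − 12| < δ then u > 0 and |√u − √12| < |u − 12|/√12 < ϵ.

δ = min(12, √12·ϵ)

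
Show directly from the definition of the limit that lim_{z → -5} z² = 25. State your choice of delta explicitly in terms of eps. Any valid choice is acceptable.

Let eps > 0. We seek delta > 0 with 0 < |z + 5| < delta ⇒ |z² − 25| < eps.
Factor: z² − 25 = (z + 5)(z - 5), so |z² − 25| = |z + 5|·|z - 5|.
Impose delta ≤ 2 so that |z| < 7; then |z - 5| ≤ 12.
Hence |z² − 25| ≤ 12|z + 5|, which is < eps once |z + 5| < eps/12.
Take delta = min(2, eps/12). If 0 < |z + 5| < delta then both bounds hold and |z² − 25| ≤ 12|z + 5| < 12·(eps/12) = eps.

delta = min(2, eps/12)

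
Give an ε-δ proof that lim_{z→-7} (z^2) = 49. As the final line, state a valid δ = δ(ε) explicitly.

δ = min(2, ε/16)

Fix ε > 0. We seek δ > 0 with 0 < |z + 7| < δ ⇒ |z^2 − 49| < ε.
Factor: z^2 − 49 = (z + 7)(z - 7), so |z^2 − 49| = |z + 7|·|z - 7|.
Restrict δ ≤ 2. Then |z + 7| < 2 gives |z| < 9, so by the triangle inequality |z - 7| ≤ 9 + 7 = 16.
Hence |z^2 − 49| ≤ 16|z + 7|, which is < ε once |z + 7| < ε/16.
Take δ = min(2, ε/16). If 0 < |z + 7| < δ then both bounds hold and |z^2 − 49| ≤ 16|z + 7| < 16·(ε/16) = ε.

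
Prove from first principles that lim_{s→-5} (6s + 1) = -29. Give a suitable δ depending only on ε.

Let ε > 0 be given. We need δ > 0 so that 0 < |s + 5| < δ implies |(6s + 1) + 29| < ε.
|(6s + 1) + 29| = |6s + 30| = 6|s + 5|.
Thus it suffices that |s + 5| < ε/6.
Take δ = ε/6. If 0 < |s + 5| < δ then |(6s + 1) + 29| = 6|s + 5| < 6·(ε/6) = ε.

δ = ε/6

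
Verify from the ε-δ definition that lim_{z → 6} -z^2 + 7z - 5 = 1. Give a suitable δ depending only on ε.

Let ε > 0 be given. We want δ > 0 such that 0 < |z − 6| < δ implies |(-z^2 + 7z - 5) − 1| < ε.
(-z^2 + 7z - 5) − 1 = -z^2 + 7z - 6 = (z − 6)(-z + 1).
So |(-z^2 + 7z - 5) − 1| = |z − 6|·|-z + 1|.
Require δ ≤ 2. Then |z − 6| < 2 gives |z| < 8, and by the triangle inequality |-z + 1| ≤ 8 + 1 = 9.
Hence |(-z^2 + 7z - 5) − 1| ≤ 9|z − 6| < ε provided |z − 6| < ε/9.
Choosing δ = min(2, ε/9) ensures both conditions, hence |(-z^2 + 7z - 5) − 1| < ε.

δ = min(2, ε/9)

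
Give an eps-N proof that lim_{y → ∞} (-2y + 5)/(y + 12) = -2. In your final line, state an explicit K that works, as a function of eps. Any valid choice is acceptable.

Suppose eps > 0. We seek K > 0 such that y > K implies |(-2y + 5)/(y + 12) + 2| < eps.
(-2y + 5)/(y + 12) + 2 = ((-2y + 5) − (-2)(y + 12)) / ((y + 12)) = 29/((y + 12)).
For y > 0 we have y + 12 > y, so |(-2y + 5)/(y + 12) + 2| = 29/((y + 12)) < 29/(y) = 29/y.
Thus |(-2y + 5)/(y + 12) + 2| < eps whenever y > 29/eps.
Take K = 29/eps. If y > K then |(-2y + 5)/(y + 12) + 2| < 29/y < eps.

K = 29/eps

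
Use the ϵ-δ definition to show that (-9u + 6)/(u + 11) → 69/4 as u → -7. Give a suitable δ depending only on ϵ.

δ = min(2, (8/105)ϵ)

Fix ϵ > 0. We want δ > 0 with 0 < |u + 7| < δ ⇒ |(-9u + 6)/(u + 11) − (69/4)| < ϵ.
Combining over a common denominator, (-9u + 6)/(u + 11) − (69/4) = [(-9u + 6)·4 − 69·(u + 11)] / [4·(u + 11)] = -105(u + 7) / (4(u + 11)).
So |(-9u + 6)/(u + 11) − (69/4)| = 105|u + 7| / (4·|u + 11|).
Require δ ≤ 2, so |u + 11| ≥ |4| − |u + 7| > 4 − 2 = 2.
Hence |(-9u + 6)/(u + 11) − (69/4)| < 105|u + 7|/(4·2) = (105/8)|u + 7|, which is < ϵ once |u + 7| < (8/105)ϵ.
Take δ = min(2, (8/105)ϵ). Then 0 < |u + 7| < δ forces both bounds, so |(-9u + 6)/(u + 11) − (69/4)| < ϵ.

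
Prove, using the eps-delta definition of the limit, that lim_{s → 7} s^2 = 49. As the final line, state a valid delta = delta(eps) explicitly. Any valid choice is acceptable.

Let eps > 0. We seek delta > 0 with 0 < |s − 7| < delta ⇒ |s^2 − 49| < eps.
Factor: s^2 − 49 = (s − 7)(s + 7), so |s^2 − 49| = |s − 7|·|s + 7|.
Restrict delta ≤ 1. Then |s − 7| < 1 gives |s| < 8, so by the triangle inequality |s + 7| ≤ 8 + 7 = 15.
Hence |s^2 − 49| ≤ 15|s − 7|, which is < eps once |s − 7| < eps/15.
Take delta = min(1, eps/15). If 0 < |s − 7| < delta then both bounds hold and |s^2 − 49| ≤ 15|s − 7| < 15·(eps/15) = eps.

delta = min(1, eps/15)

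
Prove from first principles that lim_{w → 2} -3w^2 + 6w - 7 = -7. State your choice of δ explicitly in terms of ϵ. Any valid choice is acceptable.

δ = min(1, ϵ/9)

Let ϵ > 0 be given. We want δ > 0 such that 0 < |w − 2| < δ implies |(-3w^2 + 6w - 7) + 7| < ϵ.
(-3w^2 + 6w - 7) + 7 = -3w^2 + 6w = (w − 2)(-3w).
So |(-3w^2 + 6w - 7) + 7| = |w − 2|·|-3w|.
Require δ ≤ 1. Then |w − 2| < 1 gives |w| < 3, and by the triangle inequality |-3w| ≤ 3·3 = 9.
Hence |(-3w^2 + 6w - 7) + 7| ≤ 9|w − 2| < ϵ provided |w − 2| < ϵ/9.
Take δ = min(1, ϵ/9). Then 0 < |w − 2| < δ gives both |w − 2| < 1 and |w − 2| < ϵ/9, so |(-3w^2 + 6w - 7) + 7| < ϵ.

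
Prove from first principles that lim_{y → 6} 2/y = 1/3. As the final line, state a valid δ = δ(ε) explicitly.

Let ε > 0. We seek δ > 0 such that 0 < |y − 6| < δ implies |2/y − (1/3)| < ε.
|2/y − (1/3)| = 2·|6 − y|/(6·|y|) = 2|y − 6|/(6|y|).
Require δ ≤ 3 so that |y| > 6 − 3 = 3, hence 6|y| > 18.
Then |2/y − (1/3)| < 2|y − 6|/18, which is < ε when |y − 6| < 9ε.
Take δ = min(3, 9ε). Then 0 < |y − 6| < δ gives both |y − 6| < 3 and |y − 6| < 9ε, so |2/y − (1/3)| < ε.

δ = min(3, 9ε)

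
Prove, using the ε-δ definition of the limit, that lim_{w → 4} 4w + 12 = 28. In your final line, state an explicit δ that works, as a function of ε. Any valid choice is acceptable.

Suppose ε > 0. We need δ > 0 so that 0 < |w − 4| < δ implies |(4w + 12) − 28| < ε.
Since (4w + 12) − 28 = 4(w − 4), we have |(4w + 12) − 28| = 4|w − 4|.
So 4|w − 4| < ε exactly when |w − 4| < ε/4.
Take δ = ε/4. If 0 < |w − 4| < δ then |(4w + 12) − 28| = 4|w − 4| < 4·(ε/4) = ε.

δ = ε/4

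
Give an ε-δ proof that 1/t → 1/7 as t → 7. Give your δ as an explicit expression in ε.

Fix ε > 0. We seek δ > 0 such that 0 < |t − 7| < δ implies |1/t − (1/7)| < ε.
|1/t − (1/7)| = |7 − t|/(7·|t|) = |t − 7|/(7|t|).
Require δ ≤ 7/2 so that |t| > 7 − 7/2 = 7/2, hence 7|t| > 49/2.
Then |1/t − (1/7)| < |t − 7|/(49/2), which is < ε when |t − 7| < (49/2)ε.
Take δ = min(7/2, (49/2)ε). Then 0 < |t − 7| < δ gives both |t − 7| < 7/2 and |t − 7| < (49/2)ε, so |1/t − (1/7)| < ε.

δ = min(7/2, (49/2)ε)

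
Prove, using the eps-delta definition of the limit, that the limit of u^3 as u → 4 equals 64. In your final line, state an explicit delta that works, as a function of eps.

delta = min(1, eps/61)

Let eps > 0. We seek delta > 0 with 0 < |u − 4| < delta ⇒ |u^3 − 64| < eps.
Factor: u^3 − 64 = (u − 4)(u^2 + 4u + 16), so |u^3 − 64| = |u − 4|·|u^2 + 4u + 16|.
Impose delta ≤ 1 so that |u| < 5; then |u^2 + 4u + 16| ≤ 61.
Hence |u^3 − 64| ≤ 61|u − 4|, which is < eps once |u − 4| < eps/61.
Take delta = min(1, eps/61). If 0 < |u − 4| < delta then both bounds hold and |u^3 − 64| ≤ 61|u − 4| < 61·(eps/61) = eps.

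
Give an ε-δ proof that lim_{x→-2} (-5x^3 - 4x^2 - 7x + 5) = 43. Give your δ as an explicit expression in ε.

δ = min(1, ε/82)

Fix ε > 0. We want δ > 0 such that 0 < |x + 2| < δ implies |(-5x^3 - 4x^2 - 7x + 5) − 43| < ε.
(-5x^3 - 4x^2 - 7x + 5) − 43 = -5x^3 - 4x^2 - 7x - 38 = (x + 2)(-5x^2 + 6x - 19).
So |(-5x^3 - 4x^2 - 7x + 5) − 43| = |x + 2|·|-5x^2 + 6x - 19|.
Assume first that |x + 2| < 1, so |x| < 3. Then |-5x^2 + 6x - 19| ≤ 5·3^2 + 6·3 + 19 = 82.
Hence |(-5x^3 - 4x^2 - 7x + 5) − 43| ≤ 82|x + 2| < ε provided |x + 2| < ε/82.
Take δ = min(1, ε/82). Then 0 < |x + 2| < δ gives both |x + 2| < 1 and |x + 2| < ε/82, so |(-5x^3 - 4x^2 - 7x + 5) − 43| < ε.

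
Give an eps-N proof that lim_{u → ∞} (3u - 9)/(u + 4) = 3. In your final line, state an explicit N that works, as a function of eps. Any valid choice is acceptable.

Suppose eps > 0. We seek N > 0 such that u > N implies |(3u - 9)/(u + 4) − 3| < eps.
(3u - 9)/(u + 4) − 3 = ((3u - 9) − 3(u + 4)) / ((u + 4)) = -21/((u + 4)).
For u > 0 we have u + 4 > u, so |(3u - 9)/(u + 4) − 3| = 21/((u + 4)) < 21/(u) = 21/u.
Thus |(3u - 9)/(u + 4) − 3| < eps whenever u > 21/eps.
Take N = 21/eps. If u > N then |(3u - 9)/(u + 4) − 3| < 21/u < eps.

N = 21/eps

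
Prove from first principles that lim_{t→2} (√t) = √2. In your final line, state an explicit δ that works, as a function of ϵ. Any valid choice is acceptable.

δ = min(2, √2·ϵ)

Let ϵ > 0. We want δ > 0 such that 0 < |t − 2| < δ implies |√t − √2| < ϵ.
Rationalise: √t − √2 = (t − 2)/(√t + √2), so |√t − √2| = |t − 2|/(√t + √2).
Restrict δ ≤ 2 so that |t − 2| < 2 forces t > 0, and then √t + √2 > √2.
Hence |√t − √2| < |t − 2|/√2, which is < ϵ once |t − 2| < √2·ϵ.
Take δ = min(2, √2·ϵ). If 0 < |t − 2| < δ then t > 0 and |√t − √2| < |t − 2|/√2 < ϵ.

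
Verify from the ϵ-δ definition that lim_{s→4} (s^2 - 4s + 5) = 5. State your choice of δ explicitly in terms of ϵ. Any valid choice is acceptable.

δ = min(1, ϵ/5)

Let ϵ > 0 be given. We want δ > 0 such that 0 < |s − 4| < δ implies |(s^2 - 4s + 5) − 5| < ϵ.
(s^2 - 4s + 5) − 5 = s^2 - 4s = (s − 4)(s).
So |(s^2 - 4s + 5) − 5| = |s − 4|·|s|.
Require δ ≤ 1. Then |s − 4| < 1 gives |s| < 5, and by the triangle inequality |s| ≤ 5 = 5.
Hence |(s^2 - 4s + 5) − 5| ≤ 5|s − 4| < ϵ provided |s − 4| < ϵ/5.
Choosing δ = min(1, ϵ/5) ensures both conditions, hence |(s^2 - 4s + 5) − 5| < ϵ.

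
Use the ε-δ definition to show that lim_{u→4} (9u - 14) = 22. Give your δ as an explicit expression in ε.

δ = ε/9

Fix ε > 0. We need δ > 0 so that 0 < |u − 4| < δ implies |(9u - 14) − 22| < ε.
Since (9u - 14) − 22 = 9(u − 4), we have |(9u - 14) − 22| = 9|u − 4|.
Thus it suffices that |u − 4| < ε/9.
Take δ = ε/9. If 0 < |u − 4| < δ then |(9u - 14) − 22| = 9|u − 4| < 9·(ε/9) = ε.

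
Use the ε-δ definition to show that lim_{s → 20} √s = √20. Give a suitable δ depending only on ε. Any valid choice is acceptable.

Let ε > 0 be given. We want δ > 0 such that 0 < |s − 20| < δ implies |√s − √20| < ε.
Multiplying by the conjugate, |√s − √20| = |s − 20|/(√s + √20).
Restrict δ ≤ 20 so that |s − 20| < 20 forces s > 0, and then √s + √20 > √20.
Hence |√s − √20| < |s − 20|/√20, which is < ε once |s − 20| < √20·ε.
Take δ = min(20, √20·ε). If 0 < |s − 20| < δ then s > 0 and |√s − √20| < |s − 20|/√20 < ε.

δ = min(20, √20·ε)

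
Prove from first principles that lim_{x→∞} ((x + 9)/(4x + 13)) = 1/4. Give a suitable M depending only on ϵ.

M = (23/16)/ϵ

Fix ϵ > 0. We seek M > 0 such that x > M implies |(x + 9)/(4x + 13) − (1/4)| < ϵ.
(x + 9)/(4x + 13) − (1/4) = (4(x + 9) − (4x + 13)) / (4(4x + 13)) = 23/(4(4x + 13)).
For x > 0 we have 4x + 13 > 4x, so |(x + 9)/(4x + 13) − (1/4)| = 23/(4(4x + 13)) < 23/(4·4x) = (23/16)/x.
Thus |(x + 9)/(4x + 13) − (1/4)| < ϵ whenever x > (23/16)/ϵ.
Take M = (23/16)/ϵ. If x > M then |(x + 9)/(4x + 13) − (1/4)| < (23/16)/x < ϵ.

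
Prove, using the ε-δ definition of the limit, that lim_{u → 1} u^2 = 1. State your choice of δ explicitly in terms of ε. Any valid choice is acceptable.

δ = min(2, ε/4)

Let ε > 0 be given. We seek δ > 0 with 0 < |u − 1| < δ ⇒ |u^2 − 1| < ε.
Factor: u^2 − 1 = (u − 1)(u + 1), so |u^2 − 1| = |u − 1|·|u + 1|.
Restrict δ ≤ 2. Then |u − 1| < 2 gives |u| < 3, so by the triangle inequality |u + 1| ≤ 3 + 1 = 4.
Hence |u^2 − 1| ≤ 4|u − 1|, which is < ε once |u − 1| < ε/4.
Take δ = min(2, ε/4). If 0 < |u − 1| < δ then both bounds hold and |u^2 − 1| ≤ 4|u − 1| < 4·(ε/4) = ε.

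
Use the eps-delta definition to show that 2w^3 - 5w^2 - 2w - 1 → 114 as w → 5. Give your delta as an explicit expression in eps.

Fix eps > 0. We want delta > 0 such that 0 < |w − 5| < delta implies |(2w^3 - 5w^2 - 2w - 1) − 114| < eps.
(2w^3 - 5w^2 - 2w - 1) − 114 = 2w^3 - 5w^2 - 2w - 115 = (w − 5)(2w^2 + 5w + 23).
So |(2w^3 - 5w^2 - 2w - 1) − 114| = |w − 5|·|2w^2 + 5w + 23|.
Assume first that |w − 5| < 1, so |w| < 6. Then |2w^2 + 5w + 23| ≤ 2·6^2 + 5·6 + 23 = 125.
Hence |(2w^3 - 5w^2 - 2w - 1) − 114| ≤ 125|w − 5| < eps provided |w − 5| < eps/125.
Take delta = min(1, eps/125). Then 0 < |w − 5| < delta gives both |w − 5| < 1 and |w − 5| < eps/125, so |(2w^3 - 5w^2 - 2w - 1) − 114| < eps.

delta = min(1, eps/125)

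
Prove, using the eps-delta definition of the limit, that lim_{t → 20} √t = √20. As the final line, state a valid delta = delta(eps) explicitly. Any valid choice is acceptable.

Let eps > 0 be given. We want delta > 0 such that 0 < |t − 20| < delta implies |√t − √20| < eps.
Rationalise: √t − √20 = (t − 20)/(√t + √20), so |√t − √20| = |t − 20|/(√t + √20).
Restrict delta ≤ 20 so that |t − 20| < 20 forces t > 0, and then √t + √20 > √20.
Hence |√t − √20| < |t − 20|/√20, which is < eps once |t − 20| < √20·eps.
Take delta = min(20, √20·eps). If 0 < |t − 20| < delta then t > 0 and |√t − √20| < |t − 20|/√20 < eps.

delta = min(20, √20·eps)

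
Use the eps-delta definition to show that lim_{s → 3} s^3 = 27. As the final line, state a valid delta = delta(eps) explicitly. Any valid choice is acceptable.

Let eps > 0 be given. We seek delta > 0 with 0 < |s − 3| < delta ⇒ |s^3 − 27| < eps.
Factor: s^3 − 27 = (s − 3)(s^2 + 3s + 9), so |s^3 − 27| = |s − 3|·|s^2 + 3s + 9|.
Impose delta ≤ 2 so that |s| < 5; then |s^2 + 3s + 9| ≤ 49.
Hence |s^3 − 27| ≤ 49|s − 3|, which is < eps once |s − 3| < eps/49.
Take delta = min(2, eps/49). If 0 < |s − 3| < delta then both bounds hold and |s^3 − 27| ≤ 49|s − 3| < 49·(eps/49) = eps.

delta = min(2, eps/49)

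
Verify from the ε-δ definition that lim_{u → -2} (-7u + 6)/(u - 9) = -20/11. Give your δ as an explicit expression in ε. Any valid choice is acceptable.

Fix ε > 0. We want δ > 0 with 0 < |u + 2| < δ ⇒ |(-7u + 6)/(u - 9) + 20/11| < ε.
Combining over a common denominator, (-7u + 6)/(u - 9) + 20/11 = [(-7u + 6)·(-11) − 20·(u - 9)] / [(-11)·(u - 9)] = 57(u + 2) / ((-11)(u - 9)).
So |(-7u + 6)/(u - 9) + 20/11| = 57|u + 2| / (11·|u − 9|).
Require δ ≤ 11/2, so |u − 9| ≥ |-11| − |u + 2| > 11 − 11/2 = 11/2.
Hence |(-7u + 6)/(u - 9) + 20/11| < 57|u + 2|/(11·(11/2)) = (114/121)|u + 2|, which is < ε once |u + 2| < (121/114)ε.
Take δ = min(11/2, (121/114)ε). Then 0 < |u + 2| < δ forces both bounds, so |(-7u + 6)/(u - 9) + 20/11| < ε.

δ = min(11/2, (121/114)ε)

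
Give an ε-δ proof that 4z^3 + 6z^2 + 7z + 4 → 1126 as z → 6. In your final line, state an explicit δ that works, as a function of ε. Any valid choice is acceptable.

δ = min(2, ε/683)

Let ε > 0 be given. We want δ > 0 such that 0 < |z − 6| < δ implies |(4z^3 + 6z^2 + 7z + 4) − 1126| < ε.
(4z^3 + 6z^2 + 7z + 4) − 1126 = 4z^3 + 6z^2 + 7z - 1122 = (z − 6)(4z^2 + 30z + 187).
So |(4z^3 + 6z^2 + 7z + 4) − 1126| = |z − 6|·|4z^2 + 30z + 187|.
Assume first that |z − 6| < 2, so |z| < 8. Then |4z^2 + 30z + 187| ≤ 4·8^2 + 30·8 + 187 = 683.
Hence |(4z^3 + 6z^2 + 7z + 4) − 1126| ≤ 683|z − 6| < ε provided |z − 6| < ε/683.
Take δ = min(2, ε/683). Then 0 < |z − 6| < δ gives both |z − 6| < 2 and |z − 6| < ε/683, so |(4z^3 + 6z^2 + 7z + 4) − 1126| < ε.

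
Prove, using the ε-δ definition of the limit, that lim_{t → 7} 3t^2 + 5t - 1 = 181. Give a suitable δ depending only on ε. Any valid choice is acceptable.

Let ε > 0. We want δ > 0 such that 0 < |t − 7| < δ implies |(3t^2 + 5t - 1) − 181| < ε.
(3t^2 + 5t - 1) − 181 = 3t^2 + 5t - 182 = (t − 7)(3t + 26).
So |(3t^2 + 5t - 1) − 181| = |t − 7|·|3t + 26|.
Require δ ≤ 1. Then |t − 7| < 1 gives |t| < 8, and by the triangle inequality |3t + 26| ≤ 3·8 + 26 = 50.
Hence |(3t^2 + 5t - 1) − 181| ≤ 50|t − 7| < ε provided |t − 7| < ε/50.
Take δ = min(1, ε/50). Then 0 < |t − 7| < δ gives both |t − 7| < 1 and |t − 7| < ε/50, so |(3t^2 + 5t - 1) − 181| < ε.

δ = min(1, ε/50)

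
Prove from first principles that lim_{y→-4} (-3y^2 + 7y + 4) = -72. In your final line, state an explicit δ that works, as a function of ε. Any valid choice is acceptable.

Let ε > 0. We want δ > 0 such that 0 < |y + 4| < δ implies |(-3y^2 + 7y + 4) + 72| < ε.
(-3y^2 + 7y + 4) + 72 = -3y^2 + 7y + 76 = (y + 4)(-3y + 19).
So |(-3y^2 + 7y + 4) + 72| = |y + 4|·|-3y + 19|.
Assume first that |y + 4| < 2, so |y| < 6. Then |-3y + 19| ≤ 3·6 + 19 = 37.
Hence |(-3y^2 + 7y + 4) + 72| ≤ 37|y + 4| < ε provided |y + 4| < ε/37.
Choosing δ = min(2, ε/37) ensures both conditions, hence |(-3y^2 + 7y + 4) + 72| < ε.

δ = min(2, ε/37)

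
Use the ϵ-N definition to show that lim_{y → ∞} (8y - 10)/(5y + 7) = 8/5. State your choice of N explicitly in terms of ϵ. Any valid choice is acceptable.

Suppose ϵ > 0. We seek N > 0 such that y > N implies |(8y - 10)/(5y + 7) − (8/5)| < ϵ.
(8y - 10)/(5y + 7) − (8/5) = (5(8y - 10) − 8(5y + 7)) / (5(5y + 7)) = -106/(5(5y + 7)).
For y > 0 we have 5y + 7 > 5y, so |(8y - 10)/(5y + 7) − (8/5)| = 106/(5(5y + 7)) < 106/(5·5y) = (106/25)/y.
Thus |(8y - 10)/(5y + 7) − (8/5)| < ϵ whenever y > (106/25)/ϵ.
Take N = (106/25)/ϵ. If y > N then |(8y - 10)/(5y + 7) − (8/5)| < (106/25)/y < ϵ.

N = (106/25)/ϵ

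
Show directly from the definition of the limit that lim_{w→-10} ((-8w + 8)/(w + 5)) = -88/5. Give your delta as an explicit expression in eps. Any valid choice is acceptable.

delta = min(5/2, (25/96)eps)

Suppose eps > 0. We want delta > 0 with 0 < |w + 10| < delta ⇒ |(-8w + 8)/(w + 5) + 88/5| < eps.
Combining over a common denominator, (-8w + 8)/(w + 5) + 88/5 = [(-8w + 8)·(-5) − 88·(w + 5)] / [(-5)·(w + 5)] = -48(w + 10) / ((-5)(w + 5)).
So |(-8w + 8)/(w + 5) + 88/5| = 48|w + 10| / (5·|w + 5|).
Restrict delta ≤ 5/2. Then |w + 10| < 5/2 gives |w + 5| = |(w + 10) + (-5)| ≥ 5 − 5/2 = 5/2.
Hence |(-8w + 8)/(w + 5) + 88/5| < 48|w + 10|/(5·(5/2)) = (96/25)|w + 10|, which is < eps once |w + 10| < (25/96)eps.
Take delta = min(5/2, (25/96)eps). Then 0 < |w + 10| < delta forces both bounds, so |(-8w + 8)/(w + 5) + 88/5| < eps.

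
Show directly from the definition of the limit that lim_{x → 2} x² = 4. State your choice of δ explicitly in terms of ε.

Let ε > 0 be given. We seek δ > 0 with 0 < |x − 2| < δ ⇒ |x² − 4| < ε.
Factor: x² − 4 = (x − 2)(x + 2), so |x² − 4| = |x − 2|·|x + 2|.
Impose δ ≤ 1 so that |x| < 3; then |x + 2| ≤ 5.
Hence |x² − 4| ≤ 5|x − 2|, which is < ε once |x − 2| < ε/5.
Take δ = min(1, ε/5). If 0 < |x − 2| < δ then both bounds hold and |x² − 4| ≤ 5|x − 2| < 5·(ε/5) = ε.

δ = min(1, ε/5)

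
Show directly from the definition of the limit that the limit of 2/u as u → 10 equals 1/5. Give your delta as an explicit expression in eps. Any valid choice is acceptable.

Suppose eps > 0. We seek delta > 0 such that 0 < |u − 10| < delta implies |2/u − (1/5)| < eps.
|2/u − (1/5)| = 2·|10 − u|/(10·|u|) = 2|u − 10|/(10|u|).
Restrict delta ≤ 5. Then |u − 10| < 5 gives |u| > 5, so 10|u| > 50.
Then |2/u − (1/5)| < 2|u − 10|/50, which is < eps when |u − 10| < 25eps.
Take delta = min(5, 25eps). Then 0 < |u − 10| < delta gives both |u − 10| < 5 and |u − 10| < 25eps, so |2/u − (1/5)| < eps.

delta = min(5, 25eps)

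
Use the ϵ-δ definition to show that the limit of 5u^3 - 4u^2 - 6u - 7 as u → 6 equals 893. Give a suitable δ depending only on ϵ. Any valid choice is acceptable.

δ = min(1, ϵ/577)

Fix ϵ > 0. We want δ > 0 such that 0 < |u − 6| < δ implies |(5u^3 - 4u^2 - 6u - 7) − 893| < ϵ.
(5u^3 - 4u^2 - 6u - 7) − 893 = 5u^3 - 4u^2 - 6u - 900 = (u − 6)(5u^2 + 26u + 150).
So |(5u^3 - 4u^2 - 6u - 7) − 893| = |u − 6|·|5u^2 + 26u + 150|.
Require δ ≤ 1. Then |u − 6| < 1 gives |u| < 7, and by the triangle inequality |5u^2 + 26u + 150| ≤ 5·7^2 + 26·7 + 150 = 577.
Hence |(5u^3 - 4u^2 - 6u - 7) − 893| ≤ 577|u − 6| < ϵ provided |u − 6| < ϵ/577.
Choosing δ = min(1, ϵ/577) ensures both conditions, hence |(5u^3 - 4u^2 - 6u - 7) − 893| < ϵ.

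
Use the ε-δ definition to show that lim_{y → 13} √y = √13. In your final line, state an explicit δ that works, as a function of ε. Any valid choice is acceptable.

Let ε > 0. We want δ > 0 such that 0 < |y − 13| < δ implies |√y − √13| < ε.
Multiplying by the conjugate, |√y − √13| = |y − 13|/(√y + √13).
Restrict δ ≤ 13 so that |y − 13| < 13 forces y > 0, and then √y + √13 > √13.
Hence |√y − √13| < |y − 13|/√13, which is < ε once |y − 13| < √13·ε.
Take δ = min(13, √13·ε). If 0 < |y − 13| < δ then y > 0 and |√y − √13| < |y − 13|/√13 < ε.

δ = min(13, √13·ε)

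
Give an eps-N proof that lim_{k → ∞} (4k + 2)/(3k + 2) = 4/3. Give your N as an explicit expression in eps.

Fix eps > 0. For k ≥ 1, |(4k + 2)/(3k + 2) − (4/3)| = |-2|/(3(3k + 2)) = 2/(3(3k + 2)).
Since 3k + 2 ≥ 3k for k ≥ 1, this is ≤ 2/(3·3k) = (2/9)/k.
So |(4k + 2)/(3k + 2) − (4/3)| < eps whenever k > (2/9)/eps.
Take N = (2/9)/eps. If k > N then |(4k + 2)/(3k + 2) − (4/3)| ≤ (2/9)/k < eps.

N = (2/9)/eps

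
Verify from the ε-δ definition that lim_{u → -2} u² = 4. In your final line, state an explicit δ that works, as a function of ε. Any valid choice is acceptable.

δ = min(2, ε/6)

Fix ε > 0. We seek δ > 0 with 0 < |u + 2| < δ ⇒ |u² − 4| < ε.
Factor: u² − 4 = (u + 2)(u - 2), so |u² − 4| = |u + 2|·|u - 2|.
Restrict δ ≤ 2. Then |u + 2| < 2 gives |u| < 4, so by the triangle inequality |u - 2| ≤ 4 + 2 = 6.
Hence |u² − 4| ≤ 6|u + 2|, which is < ε once |u + 2| < ε/6.
Take δ = min(2, ε/6). If 0 < |u + 2| < δ then both bounds hold and |u² − 4| ≤ 6|u + 2| < 6·(ε/6) = ε.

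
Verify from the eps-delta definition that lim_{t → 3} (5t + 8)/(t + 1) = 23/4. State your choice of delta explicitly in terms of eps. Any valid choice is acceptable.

delta = min(2, (8/3)eps)

Suppose eps > 0. We want delta > 0 with 0 < |t − 3| < delta ⇒ |(5t + 8)/(t + 1) − (23/4)| < eps.
Combining over a common denominator, (5t + 8)/(t + 1) − (23/4) = [(5t + 8)·4 − 23·(t + 1)] / [4·(t + 1)] = -3(t − 3) / (4(t + 1)).
So |(5t + 8)/(t + 1) − (23/4)| = 3|t − 3| / (4·|t + 1|).
Restrict delta ≤ 2. Then |t − 3| < 2 gives |t + 1| = |(t − 3) + 4| ≥ 4 − 2 = 2.
Hence |(5t + 8)/(t + 1) − (23/4)| < 3|t − 3|/(4·2) = (3/8)|t − 3|, which is < eps once |t − 3| < (8/3)eps.
Take delta = min(2, (8/3)eps). Then 0 < |t − 3| < delta forces both bounds, so |(5t + 8)/(t + 1) − (23/4)| < eps.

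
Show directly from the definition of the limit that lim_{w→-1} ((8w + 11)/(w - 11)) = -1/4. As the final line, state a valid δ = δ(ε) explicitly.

Fix ε > 0. We want δ > 0 with 0 < |w + 1| < δ ⇒ |(8w + 11)/(w - 11) + 1/4| < ε.
Combining over a common denominator, (8w + 11)/(w - 11) + 1/4 = [(8w + 11)·(-12) − 3·(w - 11)] / [(-12)·(w - 11)] = -99(w + 1) / ((-12)(w - 11)).
So |(8w + 11)/(w - 11) + 1/4| = 99|w + 1| / (12·|w − 11|).
Require δ ≤ 6, so |w − 11| ≥ |-12| − |w + 1| > 12 − 6 = 6.
Hence |(8w + 11)/(w - 11) + 1/4| < 99|w + 1|/(12·6) = (11/8)|w + 1|, which is < ε once |w + 1| < (8/11)ε.
Take δ = min(6, (8/11)ε). Then 0 < |w + 1| < δ forces both bounds, so |(8w + 11)/(w - 11) + 1/4| < ε.

δ = min(6, (8/11)ε)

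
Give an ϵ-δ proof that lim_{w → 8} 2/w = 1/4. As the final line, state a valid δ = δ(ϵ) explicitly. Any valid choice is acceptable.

Let ϵ > 0. We seek δ > 0 such that 0 < |w − 8| < δ implies |2/w − (1/4)| < ϵ.
|2/w − (1/4)| = 2·|8 − w|/(8·|w|) = 2|w − 8|/(8|w|).
Require δ ≤ 4 so that |w| > 8 − 4 = 4, hence 8|w| > 32.
Then |2/w − (1/4)| < 2|w − 8|/32, which is < ϵ when |w − 8| < 16ϵ.
Take δ = min(4, 16ϵ). Then 0 < |w − 8| < δ gives both |w − 8| < 4 and |w − 8| < 16ϵ, so |2/w − (1/4)| < ϵ.

δ = min(4, 16ϵ)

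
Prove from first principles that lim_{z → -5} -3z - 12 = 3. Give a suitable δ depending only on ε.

δ = ε/3

Let ε > 0. We need δ > 0 so that 0 < |z + 5| < δ implies |(-3z - 12) − 3| < ε.
|(-3z - 12) − 3| = |-3z - 15| = 3|z + 5|.
Thus it suffices that |z + 5| < ε/3.
Take δ = ε/3. If 0 < |z + 5| < δ then |(-3z - 12) − 3| = 3|z + 5| < 3·(ε/3) = ε.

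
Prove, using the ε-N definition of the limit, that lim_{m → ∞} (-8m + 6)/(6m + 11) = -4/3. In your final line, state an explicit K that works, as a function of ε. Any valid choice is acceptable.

K = (31/9)/ε

Let ε > 0 be given. For m ≥ 1, |(-8m + 6)/(6m + 11) + 4/3| = |124|/(6(6m + 11)) = 124/(6(6m + 11)).
Since 6m + 11 ≥ 6m for m ≥ 1, this is ≤ 124/(6·6m) = (31/9)/m.
So |(-8m + 6)/(6m + 11) + 4/3| < ε whenever m > (31/9)/ε.
Take K = (31/9)/ε. If m > K then |(-8m + 6)/(6m + 11) + 4/3| ≤ (31/9)/m < ε.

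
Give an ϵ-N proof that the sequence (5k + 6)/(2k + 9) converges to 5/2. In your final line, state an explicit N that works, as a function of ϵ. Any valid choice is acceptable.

N = (33/4)/ϵ

Fix ϵ > 0. For k ≥ 1, |(5k + 6)/(2k + 9) − (5/2)| = |-33|/(2(2k + 9)) = 33/(2(2k + 9)).
Since 2k + 9 ≥ 2k for k ≥ 1, this is ≤ 33/(2·2k) = (33/4)/k.
So |(5k + 6)/(2k + 9) − (5/2)| < ϵ whenever k > (33/4)/ϵ.
Take N = (33/4)/ϵ. If k > N then |(5k + 6)/(2k + 9) − (5/2)| ≤ (33/4)/k < ϵ.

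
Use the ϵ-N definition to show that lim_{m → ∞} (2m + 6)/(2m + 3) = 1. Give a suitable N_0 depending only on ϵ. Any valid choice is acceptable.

N_0 = (3/2)/ϵ

Fix ϵ > 0. For m ≥ 1, |(2m + 6)/(2m + 3) − 1| = |6|/(2(2m + 3)) = 6/(2(2m + 3)).
Since 2m + 3 ≥ 2m for m ≥ 1, this is ≤ 6/(2·2m) = (3/2)/m.
So |(2m + 6)/(2m + 3) − 1| < ϵ whenever m > (3/2)/ϵ.
Take N_0 = (3/2)/ϵ. If m > N_0 then |(2m + 6)/(2m + 3) − 1| ≤ (3/2)/m < ϵ.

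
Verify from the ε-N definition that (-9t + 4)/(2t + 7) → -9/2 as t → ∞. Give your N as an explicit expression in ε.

Suppose ε > 0. We seek N > 0 such that t > N implies |(-9t + 4)/(2t + 7) + 9/2| < ε.
(-9t + 4)/(2t + 7) + 9/2 = (2(-9t + 4) − (-9)(2t + 7)) / (2(2t + 7)) = 71/(2(2t + 7)).
For t > 0 we have 2t + 7 > 2t, so |(-9t + 4)/(2t + 7) + 9/2| = 71/(2(2t + 7)) < 71/(2·2t) = (71/4)/t.
Thus |(-9t + 4)/(2t + 7) + 9/2| < ε whenever t > (71/4)/ε.
Take N = (71/4)/ε. If t > N then |(-9t + 4)/(2t + 7) + 9/2| < (71/4)/t < ε.

N = (71/4)/ε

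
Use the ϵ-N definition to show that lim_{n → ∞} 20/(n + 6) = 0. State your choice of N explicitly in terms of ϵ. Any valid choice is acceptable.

Fix ϵ > 0. For n ≥ 1, |20/(n + 6) − 0| = 20/(n + 6) ≤ 20/n.
We need 20/n < ϵ, i.e. n > 20/ϵ.
Take N = 20/ϵ. If n > N then |20/(n + 6)| ≤ 20/n < ϵ.

N = 20/ϵ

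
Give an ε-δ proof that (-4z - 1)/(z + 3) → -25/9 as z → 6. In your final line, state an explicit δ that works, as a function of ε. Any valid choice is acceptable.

δ = min(9/2, (81/22)ε)

Let ε > 0. We want δ > 0 with 0 < |z − 6| < δ ⇒ |(-4z - 1)/(z + 3) + 25/9| < ε.
Combining over a common denominator, (-4z - 1)/(z + 3) + 25/9 = [(-4z - 1)·9 − (-25)·(z + 3)] / [9·(z + 3)] = -11(z − 6) / (9(z + 3)).
So |(-4z - 1)/(z + 3) + 25/9| = 11|z − 6| / (9·|z + 3|).
Require δ ≤ 9/2, so |z + 3| ≥ |9| − |z − 6| > 9 − 9/2 = 9/2.
Hence |(-4z - 1)/(z + 3) + 25/9| < 11|z − 6|/(9·(9/2)) = (22/81)|z − 6|, which is < ε once |z − 6| < (81/22)ε.
Take δ = min(9/2, (81/22)ε). Then 0 < |z − 6| < δ forces both bounds, so |(-4z - 1)/(z + 3) + 25/9| < ε.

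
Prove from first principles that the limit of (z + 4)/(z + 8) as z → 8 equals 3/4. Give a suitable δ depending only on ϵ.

Suppose ϵ > 0. We want δ > 0 with 0 < |z − 8| < δ ⇒ |(z + 4)/(z + 8) − (3/4)| < ϵ.
Combining over a common denominator, (z + 4)/(z + 8) − (3/4) = [(z + 4)·16 − 12·(z + 8)] / [16·(z + 8)] = 4(z − 8) / (16(z + 8)).
So |(z + 4)/(z + 8) − (3/4)| = 4|z − 8| / (16·|z + 8|).
Restrict δ ≤ 8. Then |z − 8| < 8 gives |z + 8| = |(z − 8) + 16| ≥ 16 − 8 = 8.
Hence |(z + 4)/(z + 8) − (3/4)| < 4|z − 8|/(16·8) = (1/32)|z − 8|, which is < ϵ once |z − 8| < 32ϵ.
Take δ = min(8, 32ϵ). Then 0 < |z − 8| < δ forces both bounds, so |(z + 4)/(z + 8) − (3/4)| < ϵ.

δ = min(8, 32ϵ)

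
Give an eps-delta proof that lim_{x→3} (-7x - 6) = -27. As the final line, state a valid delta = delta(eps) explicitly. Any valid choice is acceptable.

delta = eps/7

Let eps > 0 be given. We need delta > 0 so that 0 < |x − 3| < delta implies |(-7x - 6) + 27| < eps.
|(-7x - 6) + 27| = |-7x + 21| = 7|x − 3|.
Thus it suffices that |x − 3| < eps/7.
Choosing delta = eps/7 gives |(-7x - 6) + 27| = 7|x − 3| < eps whenever |x − 3| < delta.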